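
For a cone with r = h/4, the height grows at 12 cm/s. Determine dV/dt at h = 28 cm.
588π cm³/s

V = (1/3)π(h/4)²h = πh³/48
dV/dt = πh²/16 · 12
At h = 28: dV/dt = 588π cm³/s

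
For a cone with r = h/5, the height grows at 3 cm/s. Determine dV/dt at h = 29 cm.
2523π/25 cm³/s

V = (1/3)π(h/5)²h = πh³/75
dV/dt = πh²/25 · 3
At h = 29: dV/dt = 2523π/25 cm³/s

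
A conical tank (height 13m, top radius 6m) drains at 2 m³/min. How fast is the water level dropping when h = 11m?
169/(2178π) ≈ 0.0247 m/min

r/h = 6/13, so r = (6/13)h
V = (1/3)πr²h = (1/3)π((6/13)h)²h = (12/169)πh³
dV/dh = (36/169)πh²
dh/dt = (dV/dt)/(dV/dh) = -2/((36/169)π·11²) = -169/(2178π) m/min
The level is dropping at 169/(2178π) ≈ 0.0247 m/min.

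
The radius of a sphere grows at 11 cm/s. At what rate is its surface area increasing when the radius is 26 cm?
2288π cm²/s

S = 4πr²
dS/dt = dS/dr · dr/dt = 8πr · 11
At r = 26: dS/dt = 2288π cm²/s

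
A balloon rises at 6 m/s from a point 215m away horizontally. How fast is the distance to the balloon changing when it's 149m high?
447√68426/34213 ≈ 3.418 m/s

z² = 215² + y²
z = √(215² + 149²) = √68426
dz/dt = y/z · dy/dt = 149/√68426 · 6 = 447√68426/34213 ≈ 3.418 m/s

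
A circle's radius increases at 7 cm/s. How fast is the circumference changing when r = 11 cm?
14π cm/s

C = 2πr
dC/dt = 2π · dr/dt = 2π · 7 = 14π cm/s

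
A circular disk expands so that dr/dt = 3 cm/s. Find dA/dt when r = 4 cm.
24π cm²/s

A = πr²
dA/dt = 2πr · dr/dt = 2π(4)(3) = 24π cm²/s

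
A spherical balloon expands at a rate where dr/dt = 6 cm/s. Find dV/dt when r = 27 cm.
17496π cm³/s

V = (4/3)πr³
dV/dt = dV/dr · dr/dt = 4πr² · 6
At r = 27: dV/dt = 17496π cm³/s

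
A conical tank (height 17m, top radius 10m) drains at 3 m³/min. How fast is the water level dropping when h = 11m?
867/(12100π) ≈ 0.02281 m/min

r/h = 10/17, so r = (10/17)h
V = (1/3)πr²h = (1/3)π((10/17)h)²h = (100/867)πh³
dV/dh = (100/289)πh²
dh/dt = (dV/dt)/(dV/dh) = -3/((100/289)π·11²) = -867/(12100π) m/min
The level is dropping at 867/(12100π) ≈ 0.02281 m/min.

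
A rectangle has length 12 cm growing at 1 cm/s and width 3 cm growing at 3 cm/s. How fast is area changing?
39 cm²/s

A = lw
dA/dt = w·dl/dt + l·dw/dt = 3·1 + 12·3 = 39 cm²/s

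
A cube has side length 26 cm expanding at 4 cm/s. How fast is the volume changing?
8112 cm³/s

V = s³
dV/dt = 3s² · ds/dt = 3·26²·4 = 8112 cm³/s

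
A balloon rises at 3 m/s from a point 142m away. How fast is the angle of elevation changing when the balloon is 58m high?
0.018106 rad/s

tan(θ) = y/142
sec²(θ) · dθ/dt = (1/142) · dy/dt
dθ/dt = cos²(θ)/142 · 3 = 142/(142² + 58²) · 3
dθ/dt = 0.018106 rad/s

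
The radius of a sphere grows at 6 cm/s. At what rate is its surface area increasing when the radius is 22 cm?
1056π cm²/s

S = 4πr²
dS/dt = dS/dr · dr/dt = 8πr · 6
At r = 22: dS/dt = 1056π cm²/s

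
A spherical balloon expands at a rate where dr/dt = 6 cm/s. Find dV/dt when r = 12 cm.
3456π cm³/s

V = (4/3)πr³
dV/dt = dV/dr · dr/dt = 4πr² · 6
At r = 12: dV/dt = 3456π cm³/s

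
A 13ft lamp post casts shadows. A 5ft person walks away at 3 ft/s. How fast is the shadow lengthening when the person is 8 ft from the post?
15/8 ft/s

By similar triangles: 13/(x+s) = 5/s
Solving: s = 5x/8
ds/dt = 5/8 · dx/dt = 5/8 · 3 = 15/8 ft/s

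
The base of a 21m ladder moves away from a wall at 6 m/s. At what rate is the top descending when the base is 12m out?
8√33/11 ≈ 4.178 m/s

x² + y² = 21²
2x·dx/dt + 2y·dy/dt = 0
dy/dt = -x/y · dx/dt = -12/(3√33) · 6 = -8√33/11 m/s
The top is descending at 8√33/11 ≈ 4.178 m/s.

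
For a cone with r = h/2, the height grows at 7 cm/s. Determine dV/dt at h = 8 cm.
112π cm³/s

V = (1/3)π(h/2)²h = πh³/12
dV/dt = πh²/4 · 7
At h = 8: dV/dt = 112π cm³/s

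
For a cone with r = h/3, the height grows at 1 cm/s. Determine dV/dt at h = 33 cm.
121π cm³/s

V = (1/3)π(h/3)²h = πh³/27
dV/dt = πh²/9 · 1
At h = 33: dV/dt = 121π cm³/s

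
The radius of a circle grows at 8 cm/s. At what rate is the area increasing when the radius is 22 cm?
352π cm²/s

A = πr²
dA/dt = 2πr · dr/dt = 2π(22)(8) = 352π cm²/s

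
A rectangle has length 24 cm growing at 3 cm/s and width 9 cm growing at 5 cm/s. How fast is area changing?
147 cm²/s

A = lw
dA/dt = w·dl/dt + l·dw/dt = 9·3 + 24·5 = 147 cm²/s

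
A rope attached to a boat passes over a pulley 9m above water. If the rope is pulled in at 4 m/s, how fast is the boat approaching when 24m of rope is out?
32√55/55 ≈ 4.315 m/s

rope² = x² + 9²
x = √(24² - 9²) = 3√55
dx/dt = (rope/x) · d(rope)/dt = (24/(3√55)) · (-4) = -32√55/55 m/s
The boat approaches at 32√55/55 ≈ 4.315 m/s.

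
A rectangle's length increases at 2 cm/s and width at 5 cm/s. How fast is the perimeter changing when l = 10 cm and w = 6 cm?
14 cm/s

P = 2(l + w)
dP/dt = 2(dl/dt + dw/dt) = 2(2 + 5) = 14 cm/s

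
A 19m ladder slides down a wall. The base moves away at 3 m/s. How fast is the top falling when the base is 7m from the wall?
7√78/52 ≈ 1.189 m/s

x² + y² = 19²
2x·dx/dt + 2y·dy/dt = 0
dy/dt = -x/y · dx/dt = -7/(2√78) · 3 = -7√78/52 m/s
The top is descending at 7√78/52 ≈ 1.189 m/s.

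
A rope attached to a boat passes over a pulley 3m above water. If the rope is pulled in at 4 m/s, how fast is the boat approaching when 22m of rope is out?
88√19/95 ≈ 4.038 m/s

rope² = x² + 3²
x = √(22² - 3²) = 5√19
dx/dt = (rope/x) · d(rope)/dt = (22/(5√19)) · (-4) = -88√19/95 m/s
The boat approaches at 88√19/95 ≈ 4.038 m/s.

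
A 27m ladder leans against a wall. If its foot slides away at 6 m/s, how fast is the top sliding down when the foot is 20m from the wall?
120√329/329 ≈ 6.616 m/s

x² + y² = 27²
2x·dx/dt + 2y·dy/dt = 0
dy/dt = -x/y · dx/dt = -20/√329 · 6 = -120√329/329 m/s
The top is descending at 120√329/329 ≈ 6.616 m/s.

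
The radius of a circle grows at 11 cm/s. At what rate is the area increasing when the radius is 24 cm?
528π cm²/s

A = πr²
dA/dt = 2πr · dr/dt = 2π(24)(11) = 528π cm²/s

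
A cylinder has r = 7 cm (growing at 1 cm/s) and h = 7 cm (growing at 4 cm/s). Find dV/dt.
294π cm³/s

V = πr²h
dV/dt = 2πrh·dr/dt + πr²·dh/dt
= 2π(7)(7)(1) + π(7)²(4)
= 294π cm³/s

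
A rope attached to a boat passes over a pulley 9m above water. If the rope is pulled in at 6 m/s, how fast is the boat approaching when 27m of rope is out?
9√2/2 ≈ 6.364 m/s

rope² = x² + 9²
x = √(27² - 9²) = 18√2
dx/dt = (rope/x) · d(rope)/dt = (27/(18√2)) · (-6) = -9√2/2 m/s
The boat approaches at 9√2/2 ≈ 6.364 m/s.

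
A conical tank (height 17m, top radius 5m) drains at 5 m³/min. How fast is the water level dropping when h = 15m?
289/(1125π) ≈ 0.08177 m/min

r/h = 5/17, so r = (5/17)h
V = (1/3)πr²h = (1/3)π((5/17)h)²h = (25/867)πh³
dV/dh = (25/289)πh²
dh/dt = (dV/dt)/(dV/dh) = -5/((25/289)π·15²) = -289/(1125π) m/min
The level is dropping at 289/(1125π) ≈ 0.08177 m/min.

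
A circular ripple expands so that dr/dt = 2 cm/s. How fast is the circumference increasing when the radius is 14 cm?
4π cm/s

C = 2πr
dC/dt = 2π · dr/dt = 2π · 2 = 4π cm/s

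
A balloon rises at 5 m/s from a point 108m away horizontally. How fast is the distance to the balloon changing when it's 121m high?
121√26305/5261 ≈ 3.73 m/s

z² = 108² + y²
z = √(108² + 121²) = √26305
dz/dt = y/z · dy/dt = 121/√26305 · 5 = 121√26305/5261 ≈ 3.73 m/s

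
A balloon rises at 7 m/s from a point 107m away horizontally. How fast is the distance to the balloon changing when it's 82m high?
574√18173/18173 ≈ 4.258 m/s

z² = 107² + y²
z = √(107² + 82²) = √18173
dz/dt = y/z · dy/dt = 82/√18173 · 7 = 574√18173/18173 ≈ 4.258 m/s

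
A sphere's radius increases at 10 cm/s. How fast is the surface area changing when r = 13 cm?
1040π cm²/s

S = 4πr²
dS/dt = dS/dr · dr/dt = 8πr · 10
At r = 13: dS/dt = 1040π cm²/s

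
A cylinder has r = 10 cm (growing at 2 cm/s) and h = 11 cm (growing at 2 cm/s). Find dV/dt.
640π cm³/s

V = πr²h
dV/dt = 2πrh·dr/dt + πr²·dh/dt
= 2π(10)(11)(2) + π(10)²(2)
= 640π cm³/s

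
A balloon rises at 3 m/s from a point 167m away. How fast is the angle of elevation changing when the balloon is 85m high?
0.014268 rad/s

tan(θ) = y/167
sec²(θ) · dθ/dt = (1/167) · dy/dt
dθ/dt = cos²(θ)/167 · 3 = 167/(167² + 85²) · 3
dθ/dt = 0.014268 rad/s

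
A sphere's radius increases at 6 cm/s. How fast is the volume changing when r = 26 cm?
16224π cm³/s

V = (4/3)πr³
dV/dt = dV/dr · dr/dt = 4πr² · 6
At r = 26: dV/dt = 16224π cm³/s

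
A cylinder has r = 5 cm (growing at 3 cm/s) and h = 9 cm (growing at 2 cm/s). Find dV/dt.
320π cm³/s

V = πr²h
dV/dt = 2πrh·dr/dt + πr²·dh/dt
= 2π(5)(9)(3) + π(5)²(2)
= 320π cm³/s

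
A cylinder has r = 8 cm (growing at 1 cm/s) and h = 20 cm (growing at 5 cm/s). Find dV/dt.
640π cm³/s

V = πr²h
dV/dt = 2πrh·dr/dt + πr²·dh/dt
= 2π(8)(20)(1) + π(8)²(5)
= 640π cm³/s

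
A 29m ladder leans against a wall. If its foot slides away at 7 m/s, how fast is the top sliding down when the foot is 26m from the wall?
182√165/165 ≈ 14.17 m/s

x² + y² = 29²
2x·dx/dt + 2y·dy/dt = 0
dy/dt = -x/y · dx/dt = -26/√165 · 7 = -182√165/165 m/s
The top is descending at 182√165/165 ≈ 14.17 m/s.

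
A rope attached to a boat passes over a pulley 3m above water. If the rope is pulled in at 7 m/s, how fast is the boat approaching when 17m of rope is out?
17√70/20 ≈ 7.112 m/s

rope² = x² + 3²
x = √(17² - 3²) = 2√70
dx/dt = (rope/x) · d(rope)/dt = (17/(2√70)) · (-7) = -17√70/20 m/s
The boat approaches at 17√70/20 ≈ 7.112 m/s.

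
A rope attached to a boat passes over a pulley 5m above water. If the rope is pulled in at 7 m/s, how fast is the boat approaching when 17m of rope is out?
119√66/132 ≈ 7.324 m/s

rope² = x² + 5²
x = √(17² - 5²) = 2√66
dx/dt = (rope/x) · d(rope)/dt = (17/(2√66)) · (-7) = -119√66/132 m/s
The boat approaches at 119√66/132 ≈ 7.324 m/s.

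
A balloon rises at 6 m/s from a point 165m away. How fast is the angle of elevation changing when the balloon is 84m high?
0.028879 rad/s

tan(θ) = y/165
sec²(θ) · dθ/dt = (1/165) · dy/dt
dθ/dt = cos²(θ)/165 · 6 = 165/(165² + 84²) · 6
dθ/dt = 0.028879 rad/s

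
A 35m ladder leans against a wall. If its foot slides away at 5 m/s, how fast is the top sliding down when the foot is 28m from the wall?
20/3 ≈ 6.667 m/s

x² + y² = 35²
2x·dx/dt + 2y·dy/dt = 0
dy/dt = -x/y · dx/dt = -28/21 · 5 = -20/3 m/s
The top is descending at 20/3 ≈ 6.667 m/s.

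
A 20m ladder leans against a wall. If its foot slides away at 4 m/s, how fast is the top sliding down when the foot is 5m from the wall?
4√15/15 ≈ 1.033 m/s

x² + y² = 20²
2x·dx/dt + 2y·dy/dt = 0
dy/dt = -x/y · dx/dt = -5/(5√15) · 4 = -4√15/15 m/s
The top is descending at 4√15/15 ≈ 1.033 m/s.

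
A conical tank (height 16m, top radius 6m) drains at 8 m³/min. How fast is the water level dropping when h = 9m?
512/(729π) ≈ 0.2236 m/min

r/h = 6/16, so r = (3/8)h
V = (1/3)πr²h = (1/3)π((3/8)h)²h = (3/64)πh³
dV/dh = (9/64)πh²
dh/dt = (dV/dt)/(dV/dh) = -8/((9/64)π·9²) = -512/(729π) m/min
The level is dropping at 512/(729π) ≈ 0.2236 m/min.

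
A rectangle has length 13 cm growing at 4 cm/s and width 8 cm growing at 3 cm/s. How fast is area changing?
71 cm²/s

A = lw
dA/dt = w·dl/dt + l·dw/dt = 8·4 + 13·3 = 71 cm²/s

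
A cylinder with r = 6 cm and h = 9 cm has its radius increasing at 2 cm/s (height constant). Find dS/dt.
84π cm²/s

S = 2πrh + 2πr² (lateral + bases)
dS/dt = (2πh + 4πr)·dr/dt = (2π·9 + 4π·6)·2
= 84π cm²/s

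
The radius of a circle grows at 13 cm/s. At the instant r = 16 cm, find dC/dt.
26π cm/s

C = 2πr
dC/dt = 2π · dr/dt = 2π · 13 = 26π cm/s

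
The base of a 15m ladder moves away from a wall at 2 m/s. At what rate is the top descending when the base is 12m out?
8/3 ≈ 2.667 m/s

x² + y² = 15²
2x·dx/dt + 2y·dy/dt = 0
dy/dt = -x/y · dx/dt = -12/9 · 2 = -8/3 m/s
The top is descending at 8/3 ≈ 2.667 m/s.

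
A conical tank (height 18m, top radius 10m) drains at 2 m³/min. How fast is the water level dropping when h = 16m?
81/(3200π) ≈ 0.008057 m/min

r/h = 10/18, so r = (5/9)h
V = (1/3)πr²h = (1/3)π((5/9)h)²h = (25/243)πh³
dV/dh = (25/81)πh²
dh/dt = (dV/dt)/(dV/dh) = -2/((25/81)π·16²) = -81/(3200π) m/min
The level is dropping at 81/(3200π) ≈ 0.008057 m/min.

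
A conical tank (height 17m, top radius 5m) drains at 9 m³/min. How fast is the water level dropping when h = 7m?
2601/(1225π) ≈ 0.6759 m/min

r/h = 5/17, so r = (5/17)h
V = (1/3)πr²h = (1/3)π((5/17)h)²h = (25/867)πh³
dV/dh = (25/289)πh²
dh/dt = (dV/dt)/(dV/dh) = -9/((25/289)π·7²) = -2601/(1225π) m/min
The level is dropping at 2601/(1225π) ≈ 0.6759 m/min.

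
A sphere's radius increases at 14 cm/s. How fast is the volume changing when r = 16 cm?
14336π cm³/s

V = (4/3)πr³
dV/dt = dV/dr · dr/dt = 4πr² · 14
At r = 16: dV/dt = 14336π cm³/s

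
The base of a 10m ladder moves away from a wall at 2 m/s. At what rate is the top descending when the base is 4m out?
4√21/21 ≈ 0.8729 m/s

x² + y² = 10²
2x·dx/dt + 2y·dy/dt = 0
dy/dt = -x/y · dx/dt = -4/(2√21) · 2 = -4√21/21 m/s
The top is descending at 4√21/21 ≈ 0.8729 m/s.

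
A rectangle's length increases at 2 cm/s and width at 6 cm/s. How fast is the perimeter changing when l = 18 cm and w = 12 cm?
16 cm/s

P = 2(l + w)
dP/dt = 2(dl/dt + dw/dt) = 2(2 + 6) = 16 cm/s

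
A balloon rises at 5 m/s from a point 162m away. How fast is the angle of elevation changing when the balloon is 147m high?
0.016927 rad/s

tan(θ) = y/162
sec²(θ) · dθ/dt = (1/162) · dy/dt
dθ/dt = cos²(θ)/162 · 5 = 162/(162² + 147²) · 5
dθ/dt = 0.016927 rad/s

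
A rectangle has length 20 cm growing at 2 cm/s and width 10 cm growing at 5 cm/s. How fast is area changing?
120 cm²/s

A = lw
dA/dt = w·dl/dt + l·dw/dt = 10·2 + 20·5 = 120 cm²/s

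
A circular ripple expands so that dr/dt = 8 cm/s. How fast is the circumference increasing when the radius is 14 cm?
16π cm/s

C = 2πr
dC/dt = 2π · dr/dt = 2π · 8 = 16π cm/s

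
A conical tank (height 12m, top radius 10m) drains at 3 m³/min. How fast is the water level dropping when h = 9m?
4/(75π) ≈ 0.01698 m/min

r/h = 10/12, so r = (5/6)h
V = (1/3)πr²h = (1/3)π((5/6)h)²h = (25/108)πh³
dV/dh = (25/36)πh²
dh/dt = (dV/dt)/(dV/dh) = -3/((25/36)π·9²) = -4/(75π) m/min
The level is dropping at 4/(75π) ≈ 0.01698 m/min.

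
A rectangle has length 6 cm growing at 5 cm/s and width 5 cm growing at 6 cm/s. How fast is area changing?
61 cm²/s

A = lw
dA/dt = w·dl/dt + l·dw/dt = 5·5 + 6·6 = 61 cm²/s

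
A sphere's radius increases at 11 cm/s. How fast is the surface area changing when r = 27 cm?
2376π cm²/s

S = 4πr²
dS/dt = dS/dr · dr/dt = 8πr · 11
At r = 27: dS/dt = 2376π cm²/s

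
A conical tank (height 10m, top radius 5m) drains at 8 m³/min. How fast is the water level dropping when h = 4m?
2/π ≈ 0.6366 m/min

r/h = 5/10, so r = (1/2)h
V = (1/3)πr²h = (1/3)π((1/2)h)²h = (1/12)πh³
dV/dh = (1/4)πh²
dh/dt = (dV/dt)/(dV/dh) = -8/((1/4)π·4²) = -2/π m/min
The level is dropping at 2/π ≈ 0.6366 m/min.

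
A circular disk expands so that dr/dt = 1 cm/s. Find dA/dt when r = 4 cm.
8π cm²/s

A = πr²
dA/dt = 2πr · dr/dt = 2π(4)(1) = 8π cm²/s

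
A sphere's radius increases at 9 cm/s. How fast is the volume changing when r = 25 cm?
22500π cm³/s

V = (4/3)πr³
dV/dt = dV/dr · dr/dt = 4πr² · 9
At r = 25: dV/dt = 22500π cm³/s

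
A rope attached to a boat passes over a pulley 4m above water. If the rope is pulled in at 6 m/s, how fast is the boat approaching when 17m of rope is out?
34√273/91 ≈ 6.173 m/s

rope² = x² + 4²
x = √(17² - 4²) = √273
dx/dt = (rope/x) · d(rope)/dt = (17/√273) · (-6) = -34√273/91 m/s
The boat approaches at 34√273/91 ≈ 6.173 m/s.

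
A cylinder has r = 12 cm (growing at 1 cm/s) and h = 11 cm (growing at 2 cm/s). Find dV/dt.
552π cm³/s

V = πr²h
dV/dt = 2πrh·dr/dt + πr²·dh/dt
= 2π(12)(11)(1) + π(12)²(2)
= 552π cm³/s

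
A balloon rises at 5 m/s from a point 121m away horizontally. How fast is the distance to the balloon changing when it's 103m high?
103√1010/1010 ≈ 3.241 m/s

z² = 121² + y²
z = √(121² + 103²) = 5√1010
dz/dt = y/z · dy/dt = 103/(5√1010) · 5 = 103√1010/1010 ≈ 3.241 m/s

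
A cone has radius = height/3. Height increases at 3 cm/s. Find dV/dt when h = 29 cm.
841π/3 cm³/s

V = (1/3)π(h/3)²h = πh³/27
dV/dt = πh²/9 · 3
At h = 29: dV/dt = 841π/3 cm³/s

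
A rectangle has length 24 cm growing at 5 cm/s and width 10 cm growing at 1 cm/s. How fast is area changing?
74 cm²/s

A = lw
dA/dt = w·dl/dt + l·dw/dt = 10·5 + 24·1 = 74 cm²/s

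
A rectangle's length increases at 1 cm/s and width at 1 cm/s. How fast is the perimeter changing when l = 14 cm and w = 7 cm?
4 cm/s

P = 2(l + w)
dP/dt = 2(dl/dt + dw/dt) = 2(1 + 1) = 4 cm/s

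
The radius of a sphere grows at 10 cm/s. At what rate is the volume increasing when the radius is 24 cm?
23040π cm³/s

V = (4/3)πr³
dV/dt = dV/dr · dr/dt = 4πr² · 10
At r = 24: dV/dt = 23040π cm³/s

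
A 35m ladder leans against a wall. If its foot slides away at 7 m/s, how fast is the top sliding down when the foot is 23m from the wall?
161√174/348 ≈ 6.103 m/s

x² + y² = 35²
2x·dx/dt + 2y·dy/dt = 0
dy/dt = -x/y · dx/dt = -23/(2√174) · 7 = -161√174/348 m/s
The top is descending at 161√174/348 ≈ 6.103 m/s.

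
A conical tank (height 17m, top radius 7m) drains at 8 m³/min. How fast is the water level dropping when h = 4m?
289/(98π) ≈ 0.9387 m/min

r/h = 7/17, so r = (7/17)h
V = (1/3)πr²h = (1/3)π((7/17)h)²h = (49/867)πh³
dV/dh = (49/289)πh²
dh/dt = (dV/dt)/(dV/dh) = -8/((49/289)π·4²) = -289/(98π) m/min
The level is dropping at 289/(98π) ≈ 0.9387 m/min.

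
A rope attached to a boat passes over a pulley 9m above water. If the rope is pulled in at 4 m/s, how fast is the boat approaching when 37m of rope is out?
37√322/161 ≈ 4.124 m/s

rope² = x² + 9²
x = √(37² - 9²) = 2√322
dx/dt = (rope/x) · d(rope)/dt = (37/(2√322)) · (-4) = -37√322/161 m/s
The boat approaches at 37√322/161 ≈ 4.124 m/s.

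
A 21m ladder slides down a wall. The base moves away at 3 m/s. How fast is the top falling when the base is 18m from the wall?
18√13/13 ≈ 4.992 m/s

x² + y² = 21²
2x·dx/dt + 2y·dy/dt = 0
dy/dt = -x/y · dx/dt = -18/(3√13) · 3 = -18√13/13 m/s
The top is descending at 18√13/13 ≈ 4.992 m/s.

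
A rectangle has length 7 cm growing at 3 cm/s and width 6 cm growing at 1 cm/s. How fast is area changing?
25 cm²/s

A = lw
dA/dt = w·dl/dt + l·dw/dt = 6·3 + 7·1 = 25 cm²/s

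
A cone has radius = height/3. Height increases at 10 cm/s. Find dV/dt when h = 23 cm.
5290π/9 cm³/s

V = (1/3)π(h/3)²h = πh³/27
dV/dt = πh²/9 · 10
At h = 23: dV/dt = 5290π/9 cm³/s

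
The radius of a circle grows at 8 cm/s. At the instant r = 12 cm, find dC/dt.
16π cm/s

C = 2πr
dC/dt = 2π · dr/dt = 2π · 8 = 16π cm/s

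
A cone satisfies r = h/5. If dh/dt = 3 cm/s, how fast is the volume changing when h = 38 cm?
4332π/25 cm³/s

V = (1/3)π(h/5)²h = πh³/75
dV/dt = πh²/25 · 3
At h = 38: dV/dt = 4332π/25 cm³/s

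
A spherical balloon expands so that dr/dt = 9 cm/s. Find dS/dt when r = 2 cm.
144π cm²/s

S = 4πr²
dS/dt = dS/dr · dr/dt = 8πr · 9
At r = 2: dS/dt = 144π cm²/s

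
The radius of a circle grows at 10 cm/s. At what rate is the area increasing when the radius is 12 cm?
240π cm²/s

A = πr²
dA/dt = 2πr · dr/dt = 2π(12)(10) = 240π cm²/s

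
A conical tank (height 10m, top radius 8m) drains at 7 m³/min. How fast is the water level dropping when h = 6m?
175/(576π) ≈ 0.09671 m/min

r/h = 8/10, so r = (4/5)h
V = (1/3)πr²h = (1/3)π((4/5)h)²h = (16/75)πh³
dV/dh = (16/25)πh²
dh/dt = (dV/dt)/(dV/dh) = -7/((16/25)π·6²) = -175/(576π) m/min
The level is dropping at 175/(576π) ≈ 0.09671 m/min.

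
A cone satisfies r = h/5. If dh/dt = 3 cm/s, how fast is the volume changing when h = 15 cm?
27π cm³/s

V = (1/3)π(h/5)²h = πh³/75
dV/dt = πh²/25 · 3
At h = 15: dV/dt = 27π cm³/s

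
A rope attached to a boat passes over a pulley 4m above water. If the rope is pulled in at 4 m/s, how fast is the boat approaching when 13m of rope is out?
52√17/51 ≈ 4.204 m/s

rope² = x² + 4²
x = √(13² - 4²) = 3√17
dx/dt = (rope/x) · d(rope)/dt = (13/(3√17)) · (-4) = -52√17/51 m/s
The boat approaches at 52√17/51 ≈ 4.204 m/s.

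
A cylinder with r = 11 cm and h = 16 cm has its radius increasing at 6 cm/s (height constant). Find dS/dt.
456π cm²/s

S = 2πrh + 2πr² (lateral + bases)
dS/dt = (2πh + 4πr)·dr/dt = (2π·16 + 4π·11)·6
= 456π cm²/s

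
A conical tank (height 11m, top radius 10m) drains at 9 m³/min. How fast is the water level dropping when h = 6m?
121/(400π) ≈ 0.09629 m/min

r/h = 10/11, so r = (10/11)h
V = (1/3)πr²h = (1/3)π((10/11)h)²h = (100/363)πh³
dV/dh = (100/121)πh²
dh/dt = (dV/dt)/(dV/dh) = -9/((100/121)π·6²) = -121/(400π) m/min
The level is dropping at 121/(400π) ≈ 0.09629 m/min.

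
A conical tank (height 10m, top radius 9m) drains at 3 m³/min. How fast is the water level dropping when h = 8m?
25/(432π) ≈ 0.01842 m/min

r/h = 9/10, so r = (9/10)h
V = (1/3)πr²h = (1/3)π((9/10)h)²h = (27/100)πh³
dV/dh = (81/100)πh²
dh/dt = (dV/dt)/(dV/dh) = -3/((81/100)π·8²) = -25/(432π) m/min
The level is dropping at 25/(432π) ≈ 0.01842 m/min.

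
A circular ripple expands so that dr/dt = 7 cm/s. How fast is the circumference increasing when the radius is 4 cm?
14π cm/s

C = 2πr
dC/dt = 2π · dr/dt = 2π · 7 = 14π cm/s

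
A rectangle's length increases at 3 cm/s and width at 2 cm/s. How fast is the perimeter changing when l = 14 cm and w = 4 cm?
10 cm/s

P = 2(l + w)
dP/dt = 2(dl/dt + dw/dt) = 2(3 + 2) = 10 cm/s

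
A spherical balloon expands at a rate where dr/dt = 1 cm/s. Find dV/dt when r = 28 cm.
3136π cm³/s

V = (4/3)πr³
dV/dt = dV/dr · dr/dt = 4πr² · 1
At r = 28: dV/dt = 3136π cm³/s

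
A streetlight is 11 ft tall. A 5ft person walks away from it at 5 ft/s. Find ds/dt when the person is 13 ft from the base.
25/6 ft/s

By similar triangles: 11/(x+s) = 5/s
Solving: s = 5x/6
ds/dt = 5/6 · dx/dt = 5/6 · 5 = 25/6 ft/s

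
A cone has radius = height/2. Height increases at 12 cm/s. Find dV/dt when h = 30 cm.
2700π cm³/s

V = (1/3)π(h/2)²h = πh³/12
dV/dt = πh²/4 · 12
At h = 30: dV/dt = 2700π cm³/s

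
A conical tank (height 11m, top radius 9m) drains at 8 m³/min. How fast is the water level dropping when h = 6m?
242/(729π) ≈ 0.1057 m/min

r/h = 9/11, so r = (9/11)h
V = (1/3)πr²h = (1/3)π((9/11)h)²h = (27/121)πh³
dV/dh = (81/121)πh²
dh/dt = (dV/dt)/(dV/dh) = -8/((81/121)π·6²) = -242/(729π) m/min
The level is dropping at 242/(729π) ≈ 0.1057 m/min.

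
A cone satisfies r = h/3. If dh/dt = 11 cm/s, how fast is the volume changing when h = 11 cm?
1331π/9 cm³/s

V = (1/3)π(h/3)²h = πh³/27
dV/dt = πh²/9 · 11
At h = 11: dV/dt = 1331π/9 cm³/s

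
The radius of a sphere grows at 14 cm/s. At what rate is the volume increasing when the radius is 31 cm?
53816π cm³/s

V = (4/3)πr³
dV/dt = dV/dr · dr/dt = 4πr² · 14
At r = 31: dV/dt = 53816π cm³/s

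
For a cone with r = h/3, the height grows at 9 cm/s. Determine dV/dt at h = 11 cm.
121π cm³/s

V = (1/3)π(h/3)²h = πh³/27
dV/dt = πh²/9 · 9
At h = 11: dV/dt = 121π cm³/s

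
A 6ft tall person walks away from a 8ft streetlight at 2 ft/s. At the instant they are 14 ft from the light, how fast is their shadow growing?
6 ft/s

By similar triangles: 8/(x+s) = 6/s
Solving: s = 6x/2
ds/dt = 6/2 · dx/dt = 3 · 2 = 6 ft/s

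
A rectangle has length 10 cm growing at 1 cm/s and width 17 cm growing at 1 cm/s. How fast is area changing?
27 cm²/s

A = lw
dA/dt = w·dl/dt + l·dw/dt = 17·1 + 10·1 = 27 cm²/s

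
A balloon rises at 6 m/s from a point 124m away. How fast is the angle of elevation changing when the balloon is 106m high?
0.027957 rad/s

tan(θ) = y/124
sec²(θ) · dθ/dt = (1/124) · dy/dt
dθ/dt = cos²(θ)/124 · 6 = 124/(124² + 106²) · 6
dθ/dt = 0.027957 rad/s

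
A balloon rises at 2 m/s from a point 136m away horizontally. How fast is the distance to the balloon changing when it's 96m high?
24√433/433 ≈ 1.153 m/s

z² = 136² + y²
z = √(136² + 96²) = 8√433
dz/dt = y/z · dy/dt = 96/(8√433) · 2 = 24√433/433 ≈ 1.153 m/s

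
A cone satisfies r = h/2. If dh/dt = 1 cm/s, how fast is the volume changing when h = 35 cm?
1225π/4 cm³/s

V = (1/3)π(h/2)²h = πh³/12
dV/dt = πh²/4 · 1
At h = 35: dV/dt = 1225π/4 cm³/s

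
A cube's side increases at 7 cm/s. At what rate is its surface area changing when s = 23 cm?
1932 cm²/s

A = 6s²
dA/dt = 12s · ds/dt = 12·23·7 = 1932 cm²/s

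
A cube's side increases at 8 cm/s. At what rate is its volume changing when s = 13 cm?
4056 cm³/s

V = s³
dV/dt = 3s² · ds/dt = 3·13²·8 = 4056 cm³/s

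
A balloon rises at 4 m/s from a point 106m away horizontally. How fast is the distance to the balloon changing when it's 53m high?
4√5/5 ≈ 1.789 m/s

z² = 106² + y²
z = √(106² + 53²) = 53√5
dz/dt = y/z · dy/dt = 53/(53√5) · 4 = 4√5/5 ≈ 1.789 m/s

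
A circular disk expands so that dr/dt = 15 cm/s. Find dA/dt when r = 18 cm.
540π cm²/s

A = πr²
dA/dt = 2πr · dr/dt = 2π(18)(15) = 540π cm²/s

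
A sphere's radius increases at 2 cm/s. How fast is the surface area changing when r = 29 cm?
464π cm²/s

S = 4πr²
dS/dt = dS/dr · dr/dt = 8πr · 2
At r = 29: dS/dt = 464π cm²/s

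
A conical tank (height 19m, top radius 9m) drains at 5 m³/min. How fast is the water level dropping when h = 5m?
361/(405π) ≈ 0.2837 m/min

r/h = 9/19, so r = (9/19)h
V = (1/3)πr²h = (1/3)π((9/19)h)²h = (27/361)πh³
dV/dh = (81/361)πh²
dh/dt = (dV/dt)/(dV/dh) = -5/((81/361)π·5²) = -361/(405π) m/min
The level is dropping at 361/(405π) ≈ 0.2837 m/min.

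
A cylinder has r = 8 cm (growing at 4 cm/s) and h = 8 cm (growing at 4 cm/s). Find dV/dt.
768π cm³/s

V = πr²h
dV/dt = 2πrh·dr/dt + πr²·dh/dt
= 2π(8)(8)(4) + π(8)²(4)
= 768π cm³/s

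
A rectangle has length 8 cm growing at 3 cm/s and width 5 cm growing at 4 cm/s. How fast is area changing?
47 cm²/s

A = lw
dA/dt = w·dl/dt + l·dw/dt = 5·3 + 8·4 = 47 cm²/s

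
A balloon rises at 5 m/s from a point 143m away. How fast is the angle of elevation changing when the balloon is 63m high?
0.029282 rad/s

tan(θ) = y/143
sec²(θ) · dθ/dt = (1/143) · dy/dt
dθ/dt = cos²(θ)/143 · 5 = 143/(143² + 63²) · 5
dθ/dt = 0.029282 rad/s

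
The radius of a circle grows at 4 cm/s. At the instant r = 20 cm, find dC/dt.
8π cm/s

C = 2πr
dC/dt = 2π · dr/dt = 2π · 4 = 8π cm/s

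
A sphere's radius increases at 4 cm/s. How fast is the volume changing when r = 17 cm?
4624π cm³/s

V = (4/3)πr³
dV/dt = dV/dr · dr/dt = 4πr² · 4
At r = 17: dV/dt = 4624π cm³/s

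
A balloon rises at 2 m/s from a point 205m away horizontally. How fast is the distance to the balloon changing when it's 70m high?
28√1877/1877 ≈ 0.6463 m/s

z² = 205² + y²
z = √(205² + 70²) = 5√1877
dz/dt = y/z · dy/dt = 70/(5√1877) · 2 = 28√1877/1877 ≈ 0.6463 m/s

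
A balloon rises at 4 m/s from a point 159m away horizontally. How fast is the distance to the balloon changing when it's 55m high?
110√28306/14153 ≈ 1.308 m/s

z² = 159² + y²
z = √(159² + 55²) = √28306
dz/dt = y/z · dy/dt = 55/√28306 · 4 = 110√28306/14153 ≈ 1.308 m/s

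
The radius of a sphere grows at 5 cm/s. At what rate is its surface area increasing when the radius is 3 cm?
120π cm²/s

S = 4πr²
dS/dt = dS/dr · dr/dt = 8πr · 5
At r = 3: dS/dt = 120π cm²/s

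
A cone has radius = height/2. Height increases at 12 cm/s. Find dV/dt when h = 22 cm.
1452π cm³/s

V = (1/3)π(h/2)²h = πh³/12
dV/dt = πh²/4 · 12
At h = 22: dV/dt = 1452π cm³/s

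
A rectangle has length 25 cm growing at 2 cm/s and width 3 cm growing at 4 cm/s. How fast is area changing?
106 cm²/s

A = lw
dA/dt = w·dl/dt + l·dw/dt = 3·2 + 25·4 = 106 cm²/s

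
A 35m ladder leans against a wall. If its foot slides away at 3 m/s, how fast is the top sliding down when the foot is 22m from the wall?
22√741/247 ≈ 2.425 m/s

x² + y² = 35²
2x·dx/dt + 2y·dy/dt = 0
dy/dt = -x/y · dx/dt = -22/√741 · 3 = -22√741/247 m/s
The top is descending at 22√741/247 ≈ 2.425 m/s.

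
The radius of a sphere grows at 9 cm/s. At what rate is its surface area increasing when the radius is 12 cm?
864π cm²/s

S = 4πr²
dS/dt = dS/dr · dr/dt = 8πr · 9
At r = 12: dS/dt = 864π cm²/s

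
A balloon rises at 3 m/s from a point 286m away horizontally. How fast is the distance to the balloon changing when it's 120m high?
180√24049/24049 ≈ 1.161 m/s

z² = 286² + y²
z = √(286² + 120²) = 2√24049
dz/dt = y/z · dy/dt = 120/(2√24049) · 3 = 180√24049/24049 ≈ 1.161 m/s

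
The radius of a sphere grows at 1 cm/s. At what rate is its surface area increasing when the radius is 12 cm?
96π cm²/s

S = 4πr²
dS/dt = dS/dr · dr/dt = 8πr · 1
At r = 12: dS/dt = 96π cm²/s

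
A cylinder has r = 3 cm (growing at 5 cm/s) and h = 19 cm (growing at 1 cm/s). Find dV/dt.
579π cm³/s

V = πr²h
dV/dt = 2πrh·dr/dt + πr²·dh/dt
= 2π(3)(19)(5) + π(3)²(1)
= 579π cm³/s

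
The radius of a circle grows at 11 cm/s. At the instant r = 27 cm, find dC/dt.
22π cm/s

C = 2πr
dC/dt = 2π · dr/dt = 2π · 11 = 22π cm/s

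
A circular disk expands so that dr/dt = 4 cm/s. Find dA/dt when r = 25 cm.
200π cm²/s

A = πr²
dA/dt = 2πr · dr/dt = 2π(25)(4) = 200π cm²/s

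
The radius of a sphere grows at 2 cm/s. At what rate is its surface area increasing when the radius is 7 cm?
112π cm²/s

S = 4πr²
dS/dt = dS/dr · dr/dt = 8πr · 2
At r = 7: dS/dt = 112π cm²/s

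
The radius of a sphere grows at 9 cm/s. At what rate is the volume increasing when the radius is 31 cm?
34596π cm³/s

V = (4/3)πr³
dV/dt = dV/dr · dr/dt = 4πr² · 9
At r = 31: dV/dt = 34596π cm³/s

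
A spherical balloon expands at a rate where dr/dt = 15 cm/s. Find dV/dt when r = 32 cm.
61440π cm³/s

V = (4/3)πr³
dV/dt = dV/dr · dr/dt = 4πr² · 15
At r = 32: dV/dt = 61440π cm³/s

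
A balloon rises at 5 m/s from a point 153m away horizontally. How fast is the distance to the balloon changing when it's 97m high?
485√32818/32818 ≈ 2.677 m/s

z² = 153² + y²
z = √(153² + 97²) = √32818
dz/dt = y/z · dy/dt = 97/√32818 · 5 = 485√32818/32818 ≈ 2.677 m/s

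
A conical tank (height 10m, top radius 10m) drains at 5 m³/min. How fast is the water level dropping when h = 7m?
5/(49π) ≈ 0.03248 m/min

r/h = 10/10, so r = h
V = (1/3)πr²h = (1/3)π(h)²h = (1/3)πh³
dV/dh = πh²
dh/dt = (dV/dt)/(dV/dh) = -5/(π·7²) = -5/(49π) m/min
The level is dropping at 5/(49π) ≈ 0.03248 m/min.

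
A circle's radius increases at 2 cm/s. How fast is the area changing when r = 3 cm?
12π cm²/s

A = πr²
dA/dt = 2πr · dr/dt = 2π(3)(2) = 12π cm²/s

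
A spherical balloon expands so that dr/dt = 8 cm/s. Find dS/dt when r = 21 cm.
1344π cm²/s

S = 4πr²
dS/dt = dS/dr · dr/dt = 8πr · 8
At r = 21: dS/dt = 1344π cm²/s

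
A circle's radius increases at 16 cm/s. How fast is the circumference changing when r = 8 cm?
32π cm/s

C = 2πr
dC/dt = 2π · dr/dt = 2π · 16 = 32π cm/s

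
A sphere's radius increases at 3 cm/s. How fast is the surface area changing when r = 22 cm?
528π cm²/s

S = 4πr²
dS/dt = dS/dr · dr/dt = 8πr · 3
At r = 22: dS/dt = 528π cm²/s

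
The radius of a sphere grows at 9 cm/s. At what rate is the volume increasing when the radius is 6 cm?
1296π cm³/s

V = (4/3)πr³
dV/dt = dV/dr · dr/dt = 4πr² · 9
At r = 6: dV/dt = 1296π cm³/s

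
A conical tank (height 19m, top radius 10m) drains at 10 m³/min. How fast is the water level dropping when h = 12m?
361/(1440π) ≈ 0.0798 m/min

r/h = 10/19, so r = (10/19)h
V = (1/3)πr²h = (1/3)π((10/19)h)²h = (100/1083)πh³
dV/dh = (100/361)πh²
dh/dt = (dV/dt)/(dV/dh) = -10/((100/361)π·12²) = -361/(1440π) m/min
The level is dropping at 361/(1440π) ≈ 0.0798 m/min.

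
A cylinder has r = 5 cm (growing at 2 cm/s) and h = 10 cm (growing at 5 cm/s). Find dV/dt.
325π cm³/s

V = πr²h
dV/dt = 2πrh·dr/dt + πr²·dh/dt
= 2π(5)(10)(2) + π(5)²(5)
= 325π cm³/s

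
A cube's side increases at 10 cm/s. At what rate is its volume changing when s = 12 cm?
4320 cm³/s

V = s³
dV/dt = 3s² · ds/dt = 3·12²·10 = 4320 cm³/s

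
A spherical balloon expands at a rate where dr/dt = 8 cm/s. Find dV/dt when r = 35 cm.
39200π cm³/s

V = (4/3)πr³
dV/dt = dV/dr · dr/dt = 4πr² · 8
At r = 35: dV/dt = 39200π cm³/s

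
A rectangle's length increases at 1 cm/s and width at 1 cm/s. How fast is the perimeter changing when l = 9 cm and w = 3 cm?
4 cm/s

P = 2(l + w)
dP/dt = 2(dl/dt + dw/dt) = 2(1 + 1) = 4 cm/s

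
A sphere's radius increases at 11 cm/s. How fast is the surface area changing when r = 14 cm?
1232π cm²/s

S = 4πr²
dS/dt = dS/dr · dr/dt = 8πr · 11
At r = 14: dS/dt = 1232π cm²/s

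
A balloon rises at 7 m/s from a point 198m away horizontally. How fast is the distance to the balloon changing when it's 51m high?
119√4645/4645 ≈ 1.746 m/s

z² = 198² + y²
z = √(198² + 51²) = 3√4645
dz/dt = y/z · dy/dt = 51/(3√4645) · 7 = 119√4645/4645 ≈ 1.746 m/s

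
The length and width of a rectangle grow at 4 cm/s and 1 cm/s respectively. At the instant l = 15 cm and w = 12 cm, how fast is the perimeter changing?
10 cm/s

P = 2(l + w)
dP/dt = 2(dl/dt + dw/dt) = 2(4 + 1) = 10 cm/s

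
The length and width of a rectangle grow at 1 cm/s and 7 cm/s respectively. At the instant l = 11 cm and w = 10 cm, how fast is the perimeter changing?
16 cm/s

P = 2(l + w)
dP/dt = 2(dl/dt + dw/dt) = 2(1 + 7) = 16 cm/s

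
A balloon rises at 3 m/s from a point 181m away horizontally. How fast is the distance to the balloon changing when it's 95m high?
285√41786/41786 ≈ 1.394 m/s

z² = 181² + y²
z = √(181² + 95²) = √41786
dz/dt = y/z · dy/dt = 95/√41786 · 3 = 285√41786/41786 ≈ 1.394 m/s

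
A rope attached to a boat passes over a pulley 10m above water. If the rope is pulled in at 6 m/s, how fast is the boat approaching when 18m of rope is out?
27√14/14 ≈ 7.216 m/s

rope² = x² + 10²
x = √(18² - 10²) = 4√14
dx/dt = (rope/x) · d(rope)/dt = (18/(4√14)) · (-6) = -27√14/14 m/s
The boat approaches at 27√14/14 ≈ 7.216 m/s.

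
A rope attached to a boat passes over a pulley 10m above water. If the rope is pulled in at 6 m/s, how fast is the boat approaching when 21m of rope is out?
126√341/341 ≈ 6.823 m/s

rope² = x² + 10²
x = √(21² - 10²) = √341
dx/dt = (rope/x) · d(rope)/dt = (21/√341) · (-6) = -126√341/341 m/s
The boat approaches at 126√341/341 ≈ 6.823 m/s.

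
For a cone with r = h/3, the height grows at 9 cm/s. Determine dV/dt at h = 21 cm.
441π cm³/s

V = (1/3)π(h/3)²h = πh³/27
dV/dt = πh²/9 · 9
At h = 21: dV/dt = 441π cm³/s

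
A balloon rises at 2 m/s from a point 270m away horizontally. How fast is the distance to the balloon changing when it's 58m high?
29√19066/9533 ≈ 0.42 m/s

z² = 270² + y²
z = √(270² + 58²) = 2√19066
dz/dt = y/z · dy/dt = 58/(2√19066) · 2 = 29√19066/9533 ≈ 0.42 m/s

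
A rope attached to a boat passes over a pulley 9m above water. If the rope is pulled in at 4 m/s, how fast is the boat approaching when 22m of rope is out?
88√403/403 ≈ 4.384 m/s

rope² = x² + 9²
x = √(22² - 9²) = √403
dx/dt = (rope/x) · d(rope)/dt = (22/√403) · (-4) = -88√403/403 m/s
The boat approaches at 88√403/403 ≈ 4.384 m/s.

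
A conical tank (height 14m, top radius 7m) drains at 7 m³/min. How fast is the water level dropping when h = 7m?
4/(7π) ≈ 0.1819 m/min

r/h = 7/14, so r = (1/2)h
V = (1/3)πr²h = (1/3)π((1/2)h)²h = (1/12)πh³
dV/dh = (1/4)πh²
dh/dt = (dV/dt)/(dV/dh) = -7/((1/4)π·7²) = -4/(7π) m/min
The level is dropping at 4/(7π) ≈ 0.1819 m/min.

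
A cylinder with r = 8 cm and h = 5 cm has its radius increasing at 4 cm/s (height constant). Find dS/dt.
168π cm²/s

S = 2πrh + 2πr² (lateral + bases)
dS/dt = (2πh + 4πr)·dr/dt = (2π·5 + 4π·8)·4
= 168π cm²/s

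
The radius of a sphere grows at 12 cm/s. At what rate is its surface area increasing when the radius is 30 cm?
2880π cm²/s

S = 4πr²
dS/dt = dS/dr · dr/dt = 8πr · 12
At r = 30: dS/dt = 2880π cm²/s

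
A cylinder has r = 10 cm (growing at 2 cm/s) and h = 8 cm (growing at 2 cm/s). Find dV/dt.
520π cm³/s

V = πr²h
dV/dt = 2πrh·dr/dt + πr²·dh/dt
= 2π(10)(8)(2) + π(10)²(2)
= 520π cm³/s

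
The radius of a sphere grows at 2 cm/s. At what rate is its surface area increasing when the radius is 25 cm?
400π cm²/s

S = 4πr²
dS/dt = dS/dr · dr/dt = 8πr · 2
At r = 25: dS/dt = 400π cm²/s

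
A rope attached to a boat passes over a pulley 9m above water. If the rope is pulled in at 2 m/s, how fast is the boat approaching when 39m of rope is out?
13√10/20 ≈ 2.055 m/s

rope² = x² + 9²
x = √(39² - 9²) = 12√10
dx/dt = (rope/x) · d(rope)/dt = (39/(12√10)) · (-2) = -13√10/20 m/s
The boat approaches at 13√10/20 ≈ 2.055 m/s.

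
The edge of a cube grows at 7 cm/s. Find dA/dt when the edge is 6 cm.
504 cm²/s

A = 6s²
dA/dt = 12s · ds/dt = 12·6·7 = 504 cm²/s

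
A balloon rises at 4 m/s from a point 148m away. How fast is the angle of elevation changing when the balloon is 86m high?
0.020205 rad/s

tan(θ) = y/148
sec²(θ) · dθ/dt = (1/148) · dy/dt
dθ/dt = cos²(θ)/148 · 4 = 148/(148² + 86²) · 4
dθ/dt = 0.020205 rad/s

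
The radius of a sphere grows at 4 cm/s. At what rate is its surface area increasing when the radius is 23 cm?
736π cm²/s

S = 4πr²
dS/dt = dS/dr · dr/dt = 8πr · 4
At r = 23: dS/dt = 736π cm²/s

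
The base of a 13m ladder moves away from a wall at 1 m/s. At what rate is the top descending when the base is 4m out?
4√17/51 ≈ 0.3234 m/s

x² + y² = 13²
2x·dx/dt + 2y·dy/dt = 0
dy/dt = -x/y · dx/dt = -4/(3√17) · 1 = -4√17/51 m/s
The top is descending at 4√17/51 ≈ 0.3234 m/s.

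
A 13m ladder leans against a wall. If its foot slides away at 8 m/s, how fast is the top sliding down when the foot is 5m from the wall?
10/3 ≈ 3.333 m/s

x² + y² = 13²
2x·dx/dt + 2y·dy/dt = 0
dy/dt = -x/y · dx/dt = -5/12 · 8 = -10/3 m/s
The top is descending at 10/3 ≈ 3.333 m/s.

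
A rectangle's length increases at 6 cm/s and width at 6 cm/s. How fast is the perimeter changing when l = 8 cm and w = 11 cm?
24 cm/s

P = 2(l + w)
dP/dt = 2(dl/dt + dw/dt) = 2(6 + 6) = 24 cm/s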